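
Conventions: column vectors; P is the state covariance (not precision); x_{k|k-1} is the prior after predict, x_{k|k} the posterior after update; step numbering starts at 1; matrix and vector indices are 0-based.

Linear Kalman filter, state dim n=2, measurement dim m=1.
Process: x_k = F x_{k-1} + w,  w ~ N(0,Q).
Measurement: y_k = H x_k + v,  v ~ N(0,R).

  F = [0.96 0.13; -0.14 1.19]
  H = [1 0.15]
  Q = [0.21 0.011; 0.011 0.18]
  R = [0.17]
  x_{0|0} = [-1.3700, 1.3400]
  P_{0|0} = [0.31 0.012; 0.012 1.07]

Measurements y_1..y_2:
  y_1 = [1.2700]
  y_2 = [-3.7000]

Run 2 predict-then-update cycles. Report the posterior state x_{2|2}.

step 1: x^-=[-1.1410, 1.7864]  P^-=[0.5168 0.1484; 0.1484 1.6973]  S=[0.7695]  K=[0.7005; 0.5237]  nu=[2.1430]  x^+=[0.3602, 2.9087]  P^+=[0.1392 -0.1339; -0.1339 1.4863]
step 2: x^-=[0.7240, 3.4109]  P^-=[0.3300 0.0717; 0.0717 2.3321]  S=[0.5739]  K=[0.5936; 0.7344]  nu=[-4.9356]  x^+=[-2.2060, -0.2137]  P^+=[0.1277 -0.1785; -0.1785 2.0226]

x_post = [-2.2060, -0.2137]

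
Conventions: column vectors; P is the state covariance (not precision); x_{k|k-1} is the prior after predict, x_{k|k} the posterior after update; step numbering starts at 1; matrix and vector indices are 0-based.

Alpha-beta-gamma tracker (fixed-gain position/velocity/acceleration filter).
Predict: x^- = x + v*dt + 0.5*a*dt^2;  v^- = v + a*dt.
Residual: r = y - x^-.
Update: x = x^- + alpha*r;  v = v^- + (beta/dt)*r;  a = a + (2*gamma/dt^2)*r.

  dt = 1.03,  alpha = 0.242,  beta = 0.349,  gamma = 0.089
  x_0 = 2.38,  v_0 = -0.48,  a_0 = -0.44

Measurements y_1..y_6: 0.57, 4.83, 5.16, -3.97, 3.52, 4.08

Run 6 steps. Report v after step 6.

v_post = 0.6673

step 1: x_pred=1.6522  r=-1.0822  x^+=1.3903  v^+=-1.2999  a^+=-0.6216
step 2: x_pred=-0.2783  r=5.1083  x^+=0.9579  v^+=-0.2092  a^+=0.2355
step 3: x_pred=0.8673  r=4.2927  x^+=1.9061  v^+=1.4878  a^+=0.9557
step 4: x_pred=3.9456  r=-7.9156  x^+=2.0300  v^+=-0.2098  a^+=-0.3724
step 5: x_pred=1.6164  r=1.9036  x^+=2.0771  v^+=0.0517  a^+=-0.0530
step 6: x_pred=2.1022  r=1.9778  x^+=2.5808  v^+=0.6673  a^+=0.2789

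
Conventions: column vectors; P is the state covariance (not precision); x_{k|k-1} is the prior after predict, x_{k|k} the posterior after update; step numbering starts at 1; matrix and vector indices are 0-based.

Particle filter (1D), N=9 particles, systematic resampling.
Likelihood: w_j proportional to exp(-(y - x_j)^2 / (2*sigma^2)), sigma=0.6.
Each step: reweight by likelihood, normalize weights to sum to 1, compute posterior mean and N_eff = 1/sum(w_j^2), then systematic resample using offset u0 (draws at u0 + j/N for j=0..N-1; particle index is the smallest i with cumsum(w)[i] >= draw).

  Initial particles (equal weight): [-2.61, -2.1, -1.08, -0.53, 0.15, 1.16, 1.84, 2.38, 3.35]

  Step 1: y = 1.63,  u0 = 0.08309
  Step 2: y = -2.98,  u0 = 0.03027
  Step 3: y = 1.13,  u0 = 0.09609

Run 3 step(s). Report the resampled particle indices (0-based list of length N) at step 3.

resampled_idx = [0, 1, 2, 3, 4, 5, 6, 7, 8]

step 1: w=[0.0000, 0.0000, 0.0000, 0.0007, 0.0217, 0.3345, 0.4276, 0.2081, 0.0075]  mean=1.6979  Neff=2.9542  idx=[5, 5, 5, 6, 6, 6, 6, 7, 7]
step 2: w=[0.3332, 0.3332, 0.3332, 0.0001, 0.0001, 0.0001, 0.0001, 0.0000, 0.0000]  mean=1.1602  Neff=3.0017  idx=[0, 0, 0, 1, 1, 1, 2, 2, 2]
step 3: w=[0.1111, 0.1111, 0.1111, 0.1111, 0.1111, 0.1111, 0.1111, 0.1111, 0.1111]  mean=1.1600  Neff=9.0000  idx=[0, 1, 2, 3, 4, 5, 6, 7, 8]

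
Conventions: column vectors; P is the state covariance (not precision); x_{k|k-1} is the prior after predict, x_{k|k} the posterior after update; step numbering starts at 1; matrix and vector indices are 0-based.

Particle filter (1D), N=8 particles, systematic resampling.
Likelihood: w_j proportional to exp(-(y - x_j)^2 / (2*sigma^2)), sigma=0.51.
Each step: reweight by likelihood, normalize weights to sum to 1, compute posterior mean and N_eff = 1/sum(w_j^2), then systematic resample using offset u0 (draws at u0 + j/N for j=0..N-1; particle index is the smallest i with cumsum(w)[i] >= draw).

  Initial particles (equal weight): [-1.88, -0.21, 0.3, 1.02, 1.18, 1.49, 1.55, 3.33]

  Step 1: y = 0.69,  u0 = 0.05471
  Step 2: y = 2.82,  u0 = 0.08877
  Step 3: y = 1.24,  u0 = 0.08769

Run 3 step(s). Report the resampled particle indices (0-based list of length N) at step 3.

step 1: w=[0.0000, 0.0719, 0.2546, 0.2766, 0.2150, 0.0997, 0.0823, 0.0000]  mean=0.8731  Neff=4.7752  idx=[1, 2, 2, 3, 3, 4, 4, 6]
step 2: w=[0.0000, 0.0001, 0.0001, 0.0327, 0.0327, 0.0942, 0.0942, 0.7461]  mean=1.4455  Neff=1.7344  idx=[5, 6, 7, 7, 7, 7, 7, 7]
step 3: w=[0.1424, 0.1424, 0.1192, 0.1192, 0.1192, 0.1192, 0.1192, 0.1192]  mean=1.4446  Neff=7.9487  idx=[0, 1, 2, 3, 4, 5, 6, 7]

resampled_idx = [0, 1, 2, 3, 4, 5, 6, 7]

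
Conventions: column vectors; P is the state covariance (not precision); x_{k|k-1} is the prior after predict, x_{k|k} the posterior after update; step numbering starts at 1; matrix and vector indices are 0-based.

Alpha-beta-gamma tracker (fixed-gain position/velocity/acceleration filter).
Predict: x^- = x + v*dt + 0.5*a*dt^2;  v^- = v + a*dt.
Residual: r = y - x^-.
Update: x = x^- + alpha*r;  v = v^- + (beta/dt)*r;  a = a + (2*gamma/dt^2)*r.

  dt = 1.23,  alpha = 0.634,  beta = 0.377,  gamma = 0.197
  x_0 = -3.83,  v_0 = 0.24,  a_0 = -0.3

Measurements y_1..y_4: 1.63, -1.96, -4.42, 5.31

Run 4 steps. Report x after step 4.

x_post = 1.9784

step 1: x_pred=-3.7617  r=5.3917  x^+=-0.3434  v^+=1.5236  a^+=1.1042
step 2: x_pred=2.3659  r=-4.3259  x^+=-0.3767  v^+=1.5558  a^+=-0.0224
step 3: x_pred=1.5199  r=-5.9399  x^+=-2.2460  v^+=-0.2924  a^+=-1.5693
step 4: x_pred=-3.7928  r=9.1028  x^+=1.9784  v^+=0.5673  a^+=0.8013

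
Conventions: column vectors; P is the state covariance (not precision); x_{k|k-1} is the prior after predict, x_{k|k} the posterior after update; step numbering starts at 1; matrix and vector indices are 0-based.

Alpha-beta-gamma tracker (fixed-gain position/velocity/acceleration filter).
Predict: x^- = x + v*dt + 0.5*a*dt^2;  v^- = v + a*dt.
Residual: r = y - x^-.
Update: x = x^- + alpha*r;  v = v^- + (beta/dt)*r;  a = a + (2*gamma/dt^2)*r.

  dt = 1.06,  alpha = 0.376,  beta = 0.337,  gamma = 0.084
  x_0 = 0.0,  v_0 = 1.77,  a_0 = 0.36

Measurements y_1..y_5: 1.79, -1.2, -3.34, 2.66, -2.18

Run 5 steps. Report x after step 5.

step 1: x_pred=2.0784  r=-0.2884  x^+=1.9700  v^+=2.0599  a^+=0.3169
step 2: x_pred=4.3315  r=-5.5315  x^+=2.2517  v^+=0.6372  a^+=-0.5102
step 3: x_pred=2.6404  r=-5.9804  x^+=0.3918  v^+=-1.8050  a^+=-1.4044
step 4: x_pred=-2.3104  r=4.9704  x^+=-0.4416  v^+=-1.7134  a^+=-0.6612
step 5: x_pred=-2.6292  r=0.4492  x^+=-2.4603  v^+=-2.2714  a^+=-0.5940

x_post = -2.4603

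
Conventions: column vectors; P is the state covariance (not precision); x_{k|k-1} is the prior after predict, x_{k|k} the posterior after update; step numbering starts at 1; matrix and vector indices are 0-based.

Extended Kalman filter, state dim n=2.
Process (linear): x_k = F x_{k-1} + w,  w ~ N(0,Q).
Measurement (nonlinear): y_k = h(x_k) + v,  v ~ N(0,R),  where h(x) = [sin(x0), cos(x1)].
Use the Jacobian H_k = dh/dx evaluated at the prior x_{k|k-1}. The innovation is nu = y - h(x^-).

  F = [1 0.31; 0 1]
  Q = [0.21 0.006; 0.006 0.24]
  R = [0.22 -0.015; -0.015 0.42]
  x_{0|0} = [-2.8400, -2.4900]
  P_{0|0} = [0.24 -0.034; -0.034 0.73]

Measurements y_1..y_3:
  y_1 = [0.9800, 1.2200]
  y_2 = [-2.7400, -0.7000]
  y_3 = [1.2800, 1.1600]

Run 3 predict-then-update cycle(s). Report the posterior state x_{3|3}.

step 1: x^-=[-3.6119, -2.4900]  P^-=[0.4991 0.1983; 0.1983 0.9700]  H_jac=[-0.8914 0.0000; 0.0000 0.6065]  S=[0.6166 -0.1222; -0.1222 0.7768]  K=[-0.7131 0.0426; -0.1410 0.7352]  nu=[0.5268, 2.0151]  x^+=[-3.9017, -1.0829]  P^+=[0.1767 0.0472; 0.0472 0.5126]
step 2: x^-=[-4.2373, -1.0829]  P^-=[0.4652 0.2121; 0.2121 0.7526]  H_jac=[-0.4574 0.0000; 0.0000 0.8833]  S=[0.3173 -0.1007; -0.1007 1.0072]  K=[-0.6316 0.1229; -0.0994 0.6501]  nu=[-3.6293, -1.1688]  x^+=[-2.0888, -1.4819]  P^+=[0.3078 0.0691; 0.0691 0.3108]
step 3: x^-=[-2.5482, -1.4819]  P^-=[0.5905 0.1715; 0.1715 0.5508]  H_jac=[-0.8291 0.0000; 0.0000 0.9960]  S=[0.6259 -0.1566; -0.1566 0.9665]  K=[-0.7692 0.0521; -0.0887 0.5533]  nu=[1.8392, 1.0712]  x^+=[-3.9071, -1.0523]  P^+=[0.2051 0.0336; 0.0336 0.2346]

x_post = [-3.9071, -1.0523]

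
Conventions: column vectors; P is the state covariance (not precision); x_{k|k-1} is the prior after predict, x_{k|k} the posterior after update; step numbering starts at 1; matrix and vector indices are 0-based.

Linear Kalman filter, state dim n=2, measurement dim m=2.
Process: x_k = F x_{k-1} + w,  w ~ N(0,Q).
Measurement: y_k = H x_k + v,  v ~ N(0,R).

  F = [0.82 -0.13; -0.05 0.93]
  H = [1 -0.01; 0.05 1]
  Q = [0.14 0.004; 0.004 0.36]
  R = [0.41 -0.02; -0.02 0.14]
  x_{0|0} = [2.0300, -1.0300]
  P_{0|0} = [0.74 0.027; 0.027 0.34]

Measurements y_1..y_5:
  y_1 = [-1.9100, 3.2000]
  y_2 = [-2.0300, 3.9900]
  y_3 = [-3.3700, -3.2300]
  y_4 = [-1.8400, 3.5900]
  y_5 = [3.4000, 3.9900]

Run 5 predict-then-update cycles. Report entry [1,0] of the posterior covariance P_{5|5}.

P_post[1,0] = -0.0153

step 1: x^-=[1.7985, -1.0594]  P^-=[0.6376 -0.0467; -0.0467 0.6534]  S=[1.0486 -0.0413; -0.0413 0.7903]  K=[0.6090 0.0131; -0.0183 0.8228]  nu=[-3.7191, 4.1695]  x^+=[-0.4118, 2.4396]  P^+=[0.2492 -0.0228; -0.0228 0.1167]
step 2: x^-=[-0.6548, 2.2894]  P^-=[0.3144 -0.0379; -0.0379 0.4637]  S=[0.7252 -0.0468; -0.0468 0.6007]  K=[0.4339 -0.0031; -0.0091 0.7681]  nu=[-1.3523, 1.7333]  x^+=[-1.2469, 3.6330]  P^+=[0.1778 -0.0180; -0.0180 0.1086]
step 3: x^-=[-1.4947, 3.4410]  P^-=[0.2652 -0.0303; -0.0303 0.4561]  S=[0.6759 -0.0415; -0.0415 0.5937]  K=[0.3928 -0.0012; -0.0045 0.7653]  nu=[-1.8409, -6.5963]  x^+=[-2.2102, -1.5989]  P^+=[0.1609 -0.0161; -0.0161 0.1080]
step 4: x^-=[-1.6045, -1.3765]  P^-=[0.2534 -0.0280; -0.0280 0.4553]  S=[0.6640 -0.0399; -0.0399 0.5932]  K=[0.3821 -0.0002; -0.0031 0.7651]  nu=[-0.2493, 5.0467]  x^+=[-1.7006, 2.4853]  P^+=[0.1565 -0.0155; -0.0155 0.1079]
step 5: x^-=[-1.7176, 2.3964]  P^-=[0.2504 -0.0274; -0.0274 0.4552]  S=[0.6609 -0.0394; -0.0394 0.5931]  K=[0.3792 0.0001; -0.0027 0.7650]  nu=[5.1416, 1.6795]  x^+=[0.2323, 3.6673]  P^+=[0.1553 -0.0153; -0.0153 0.1079]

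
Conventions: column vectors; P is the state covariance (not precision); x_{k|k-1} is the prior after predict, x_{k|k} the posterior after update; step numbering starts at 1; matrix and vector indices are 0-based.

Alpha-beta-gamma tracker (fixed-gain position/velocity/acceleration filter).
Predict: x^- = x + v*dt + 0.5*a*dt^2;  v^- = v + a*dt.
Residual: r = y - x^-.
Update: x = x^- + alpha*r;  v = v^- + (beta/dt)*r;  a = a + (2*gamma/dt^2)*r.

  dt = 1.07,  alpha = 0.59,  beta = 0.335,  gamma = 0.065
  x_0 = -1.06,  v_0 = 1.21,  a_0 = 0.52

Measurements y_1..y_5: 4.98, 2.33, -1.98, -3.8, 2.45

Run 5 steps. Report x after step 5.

x_post = -0.3804

step 1: x_pred=0.5324  r=4.4476  x^+=3.1565  v^+=3.1589  a^+=1.0250
step 2: x_pred=7.1232  r=-4.7932  x^+=4.2952  v^+=2.7550  a^+=0.4808
step 3: x_pred=7.5182  r=-9.4982  x^+=1.9143  v^+=0.2956  a^+=-0.5977
step 4: x_pred=1.8884  r=-5.6884  x^+=-1.4678  v^+=-2.1249  a^+=-1.2436
step 5: x_pred=-4.4533  r=6.9033  x^+=-0.3804  v^+=-1.2943  a^+=-0.4598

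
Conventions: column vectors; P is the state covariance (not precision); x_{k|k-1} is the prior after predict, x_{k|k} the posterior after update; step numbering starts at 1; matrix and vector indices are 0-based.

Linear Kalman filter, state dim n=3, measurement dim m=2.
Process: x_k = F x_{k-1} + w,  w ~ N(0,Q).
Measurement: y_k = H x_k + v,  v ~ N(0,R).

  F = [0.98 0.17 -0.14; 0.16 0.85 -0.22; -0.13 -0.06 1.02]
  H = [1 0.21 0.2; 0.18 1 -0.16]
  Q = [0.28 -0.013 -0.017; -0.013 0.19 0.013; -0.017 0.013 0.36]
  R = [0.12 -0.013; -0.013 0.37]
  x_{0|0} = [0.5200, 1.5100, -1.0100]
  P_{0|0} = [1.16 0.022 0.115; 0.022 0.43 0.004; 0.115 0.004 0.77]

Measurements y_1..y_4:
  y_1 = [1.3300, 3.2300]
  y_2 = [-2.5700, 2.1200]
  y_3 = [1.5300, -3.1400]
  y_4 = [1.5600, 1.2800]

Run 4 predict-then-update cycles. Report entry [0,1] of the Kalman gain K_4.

K[0,1] = 0.1031

step 1: x^-=[0.9077, 1.5889, -1.1884]  P^-=[1.3972 0.2457 -0.1631; 0.2457 0.5640 -0.1829; -0.1631 -0.1829 1.1516]  S=[1.6107 0.5648; 0.5648 1.1651]  K=[0.8696 0.0276; 0.0138 0.5405; 0.1653 -0.4205]  nu=[0.3263, 1.2876]  x^+=[1.2269, 2.2893, -1.6758]  P^+=[0.1513 -0.0567 -0.1772; -0.0567 0.2150 0.0310; -0.1772 0.0310 0.9801]
step 2: x^-=[1.8262, 2.5109, -2.0062]  P^-=[0.4790 0.0605 -0.3486; 0.0605 0.3821 -0.2209; -0.3486 -0.2209 1.4254]  S=[0.5403 0.1771; 0.1771 0.9167]  K=[0.7566 0.0748; 0.0273 0.4620; -0.0218 -0.5541]  nu=[-4.5222, -1.0406]  x^+=[-1.6729, 1.9067, -1.3311]  P^+=[0.1446 -0.0446 -0.2272; -0.0446 0.1816 0.0185; -0.2272 0.0185 1.1394]
step 3: x^-=[-1.1290, 1.6459, -1.2546]  P^-=[0.4931 0.0839 -0.4242; 0.0839 0.3770 -0.2769; -0.4242 -0.2769 1.6059]  S=[0.5362 0.1971; 0.1971 0.9473]  K=[0.7589 0.0960; 0.0340 0.4536; -0.0692 -0.6298]  nu=[2.5643, -4.7834]  x^+=[0.3580, -0.4365, 1.5803]  P^+=[0.1468 -0.0397 -0.2433; -0.0397 0.1754 0.0054; -0.2433 0.0054 1.2104]
step 4: x^-=[0.0554, -0.6614, 1.5915]  P^-=[0.5031 0.0956 -0.4538; 0.0956 0.3834 -0.3078; -0.4538 -0.3078 1.6857]  S=[0.5402 0.2083; 0.2083 0.9719]  K=[0.7607 0.1031; 0.0365 0.4550; -0.0807 -0.6610]  nu=[1.3252, 2.1861]  x^+=[1.2889, 0.3817, 0.0396]  P^+=[0.1475 -0.0379 -0.2479; -0.0379 0.1745 -0.0012; -0.2479 -0.0012 1.2353]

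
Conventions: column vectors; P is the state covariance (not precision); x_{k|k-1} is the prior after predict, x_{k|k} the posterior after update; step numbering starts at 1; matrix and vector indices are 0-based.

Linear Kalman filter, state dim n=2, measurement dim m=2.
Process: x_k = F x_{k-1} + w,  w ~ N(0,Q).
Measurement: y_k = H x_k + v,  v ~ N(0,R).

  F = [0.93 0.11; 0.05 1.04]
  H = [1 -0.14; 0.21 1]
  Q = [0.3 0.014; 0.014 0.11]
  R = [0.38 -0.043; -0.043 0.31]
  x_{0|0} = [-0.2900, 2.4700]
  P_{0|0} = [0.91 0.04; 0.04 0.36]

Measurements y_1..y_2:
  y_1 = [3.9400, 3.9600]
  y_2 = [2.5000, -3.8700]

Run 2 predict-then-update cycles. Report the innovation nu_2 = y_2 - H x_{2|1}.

innov = [-0.4689, -8.0327]

step 1: x^-=[0.0020, 2.5543]  P^-=[1.0996 0.1364; 0.1364 0.5058]  S=[1.4513 0.2495; 0.2495 0.9216]  K=[0.7090 0.2066; -0.0572 0.5954]  nu=[4.2956, 1.4053]  x^+=[3.3378, 3.1455]  P^+=[0.2576 -0.0205; -0.0205 0.1913]
step 2: x^-=[3.4502, 3.4382]  P^-=[0.5210 0.0279; 0.0279 0.3155]  S=[0.8993 0.0493; 0.0493 0.6602]  K=[0.5658 0.1657; -0.0450 0.4901]  nu=[-0.4689, -8.0327]  x^+=[1.8538, -0.4776]  P^+=[0.2056 -0.0161; -0.0161 0.1573]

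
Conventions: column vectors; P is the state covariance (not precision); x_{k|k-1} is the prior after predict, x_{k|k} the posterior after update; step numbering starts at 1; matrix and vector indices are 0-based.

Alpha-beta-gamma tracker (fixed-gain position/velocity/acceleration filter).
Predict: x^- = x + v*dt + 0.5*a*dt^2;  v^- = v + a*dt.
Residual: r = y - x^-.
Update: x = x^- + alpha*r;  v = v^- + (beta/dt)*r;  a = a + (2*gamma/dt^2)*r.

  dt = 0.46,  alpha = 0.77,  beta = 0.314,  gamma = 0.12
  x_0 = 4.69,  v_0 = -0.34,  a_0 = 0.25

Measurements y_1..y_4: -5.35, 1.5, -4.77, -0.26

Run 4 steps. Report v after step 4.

step 1: x_pred=4.5601  r=-9.9101  x^+=-3.0707  v^+=-6.9897  a^+=-10.9901
step 2: x_pred=-7.4487  r=8.9487  x^+=-0.5582  v^+=-5.9367  a^+=-0.8404
step 3: x_pred=-3.3780  r=-1.3920  x^+=-4.4498  v^+=-7.2735  a^+=-2.4192
step 4: x_pred=-8.0516  r=7.7916  x^+=-2.0521  v^+=-3.0677  a^+=6.4181

v_post = -3.0677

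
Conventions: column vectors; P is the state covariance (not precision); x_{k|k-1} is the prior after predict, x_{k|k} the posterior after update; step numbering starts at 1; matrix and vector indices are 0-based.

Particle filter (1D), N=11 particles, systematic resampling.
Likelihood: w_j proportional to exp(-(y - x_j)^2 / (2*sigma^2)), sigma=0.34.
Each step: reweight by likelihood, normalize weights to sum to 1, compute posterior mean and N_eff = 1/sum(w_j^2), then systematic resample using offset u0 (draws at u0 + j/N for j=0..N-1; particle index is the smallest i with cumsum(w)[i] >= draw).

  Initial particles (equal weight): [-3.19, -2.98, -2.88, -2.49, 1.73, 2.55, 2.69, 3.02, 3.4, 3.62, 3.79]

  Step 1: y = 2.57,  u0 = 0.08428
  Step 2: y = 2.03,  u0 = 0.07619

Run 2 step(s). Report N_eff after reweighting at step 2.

N_eff = 7.3796

step 1: w=[0.0000, 0.0000, 0.0000, 0.0000, 0.0192, 0.4054, 0.3816, 0.1691, 0.0206, 0.0034, 0.0006]  mean=2.6892  Neff=2.9470  idx=[5, 5, 5, 5, 6, 6, 6, 6, 7, 7, 8]
step 2: w=[0.1652, 0.1652, 0.1652, 0.1652, 0.0809, 0.0809, 0.0809, 0.0809, 0.0077, 0.0077, 0.0002]  mean=2.6026  Neff=7.3796  idx=[0, 1, 1, 2, 2, 3, 3, 4, 5, 6, 8]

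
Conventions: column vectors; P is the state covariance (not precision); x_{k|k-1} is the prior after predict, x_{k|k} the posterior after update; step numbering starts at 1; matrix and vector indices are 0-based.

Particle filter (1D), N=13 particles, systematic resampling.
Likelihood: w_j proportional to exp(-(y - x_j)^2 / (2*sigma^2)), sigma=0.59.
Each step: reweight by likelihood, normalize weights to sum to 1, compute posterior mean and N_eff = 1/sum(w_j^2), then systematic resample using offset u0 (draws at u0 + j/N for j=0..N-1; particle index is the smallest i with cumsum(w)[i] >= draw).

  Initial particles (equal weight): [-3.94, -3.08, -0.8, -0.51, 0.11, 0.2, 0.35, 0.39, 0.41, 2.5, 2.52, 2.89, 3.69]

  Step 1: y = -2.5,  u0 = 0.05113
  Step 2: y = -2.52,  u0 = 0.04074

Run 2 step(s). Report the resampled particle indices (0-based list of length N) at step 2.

resampled_idx = [1, 2, 3, 3, 4, 5, 6, 7, 8, 9, 9, 10, 11]

step 1: w=[0.0741, 0.8979, 0.0229, 0.0049, 0.0001, 0.0000, 0.0000, 0.0000, 0.0000, 0.0000, 0.0000, 0.0000, 0.0000]  mean=-3.0783  Neff=1.2310  idx=[0, 1, 1, 1, 1, 1, 1, 1, 1, 1, 1, 1, 2]
step 2: w=[0.0078, 0.0900, 0.0900, 0.0900, 0.0900, 0.0900, 0.0900, 0.0900, 0.0900, 0.0900, 0.0900, 0.0900, 0.0020]  mean=-3.0821  Neff=11.2110  idx=[1, 2, 3, 3, 4, 5, 6, 7, 8, 9, 9, 10, 11]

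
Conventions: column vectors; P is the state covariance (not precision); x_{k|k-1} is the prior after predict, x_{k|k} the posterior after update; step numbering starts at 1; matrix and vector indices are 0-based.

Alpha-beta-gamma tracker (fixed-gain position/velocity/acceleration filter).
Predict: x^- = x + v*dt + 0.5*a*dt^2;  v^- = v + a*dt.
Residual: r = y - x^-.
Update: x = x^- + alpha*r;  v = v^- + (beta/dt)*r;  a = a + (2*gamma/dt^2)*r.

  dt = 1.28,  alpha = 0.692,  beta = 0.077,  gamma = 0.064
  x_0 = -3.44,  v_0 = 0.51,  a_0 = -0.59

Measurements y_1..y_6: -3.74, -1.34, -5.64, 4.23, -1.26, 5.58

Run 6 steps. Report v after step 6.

step 1: x_pred=-3.2705  r=-0.4695  x^+=-3.5954  v^+=-0.2734  a^+=-0.6267
step 2: x_pred=-4.4588  r=3.1188  x^+=-2.3006  v^+=-0.8880  a^+=-0.3830
step 3: x_pred=-3.7510  r=-1.8890  x^+=-5.0582  v^+=-1.4919  a^+=-0.5306
step 4: x_pred=-7.4025  r=11.6325  x^+=0.6472  v^+=-1.4713  a^+=0.3782
step 5: x_pred=-0.9262  r=-0.3338  x^+=-1.1572  v^+=-1.0073  a^+=0.3521
step 6: x_pred=-2.1581  r=7.7381  x^+=3.1967  v^+=-0.0911  a^+=0.9566

v_post = -0.0911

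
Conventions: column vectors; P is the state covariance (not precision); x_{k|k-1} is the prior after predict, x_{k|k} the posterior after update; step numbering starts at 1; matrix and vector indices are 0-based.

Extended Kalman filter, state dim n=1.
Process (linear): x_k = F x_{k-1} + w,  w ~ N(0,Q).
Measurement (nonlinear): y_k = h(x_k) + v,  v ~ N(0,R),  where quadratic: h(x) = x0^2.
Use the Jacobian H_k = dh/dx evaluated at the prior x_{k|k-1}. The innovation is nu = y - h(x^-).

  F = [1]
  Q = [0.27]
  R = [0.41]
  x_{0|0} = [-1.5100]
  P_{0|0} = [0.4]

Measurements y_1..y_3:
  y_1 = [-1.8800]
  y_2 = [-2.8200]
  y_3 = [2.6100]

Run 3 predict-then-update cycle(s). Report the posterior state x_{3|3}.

x_post = [1.8247]

step 1: x^-=[-1.5100]  P^-=[0.6700]  H_jac=[-3.0200]  S=[6.5207]  K=[-0.3103]  nu=[-4.1601]  x^+=[-0.2191]  P^+=[0.0421]
step 2: x^-=[-0.2191]  P^-=[0.3121]  H_jac=[-0.4382]  S=[0.4699]  K=[-0.2910]  nu=[-2.8680]  x^+=[0.6156]  P^+=[0.2723]
step 3: x^-=[0.6156]  P^-=[0.5423]  H_jac=[1.2313]  S=[1.2322]  K=[0.5419]  nu=[2.2310]  x^+=[1.8247]  P^+=[0.1805]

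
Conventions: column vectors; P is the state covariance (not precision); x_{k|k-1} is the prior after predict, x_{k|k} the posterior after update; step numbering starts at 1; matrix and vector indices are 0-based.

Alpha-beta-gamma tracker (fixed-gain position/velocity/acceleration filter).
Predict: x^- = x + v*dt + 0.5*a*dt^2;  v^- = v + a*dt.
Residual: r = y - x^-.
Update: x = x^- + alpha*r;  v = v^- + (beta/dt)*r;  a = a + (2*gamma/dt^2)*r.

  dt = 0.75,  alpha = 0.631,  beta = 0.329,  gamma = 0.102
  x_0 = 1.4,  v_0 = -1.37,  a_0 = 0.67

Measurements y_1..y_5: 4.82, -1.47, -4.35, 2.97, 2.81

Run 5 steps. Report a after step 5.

a_post = 1.8688

step 1: x_pred=0.5609  r=4.2591  x^+=3.2484  v^+=1.0008  a^+=2.2146
step 2: x_pred=4.6219  r=-6.0919  x^+=0.7779  v^+=-0.0105  a^+=0.0053
step 3: x_pred=0.7715  r=-5.1215  x^+=-2.4602  v^+=-2.2532  a^+=-1.8521
step 4: x_pred=-4.6710  r=7.6410  x^+=0.1505  v^+=-0.2904  a^+=0.9190
step 5: x_pred=0.1911  r=2.6189  x^+=1.8436  v^+=1.5477  a^+=1.8688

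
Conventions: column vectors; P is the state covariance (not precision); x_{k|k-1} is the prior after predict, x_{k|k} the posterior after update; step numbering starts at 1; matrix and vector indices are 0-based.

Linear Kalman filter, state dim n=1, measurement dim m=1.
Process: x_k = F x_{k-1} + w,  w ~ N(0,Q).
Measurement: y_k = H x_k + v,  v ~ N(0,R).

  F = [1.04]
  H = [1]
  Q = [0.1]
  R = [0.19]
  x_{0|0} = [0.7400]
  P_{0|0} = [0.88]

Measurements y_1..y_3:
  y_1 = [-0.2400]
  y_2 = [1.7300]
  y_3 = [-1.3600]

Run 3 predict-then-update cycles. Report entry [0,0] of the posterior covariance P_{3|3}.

P_post[0,0] = 0.1022

step 1: x^-=[0.7696]  P^-=[1.0518]  S=[1.2418]  K=[0.8470]  nu=[-1.0096]  x^+=[-0.0855]  P^+=[0.1609]
step 2: x^-=[-0.0889]  P^-=[0.2741]  S=[0.4641]  K=[0.5906]  nu=[1.8189]  x^+=[0.9853]  P^+=[0.1122]
step 3: x^-=[1.0247]  P^-=[0.2214]  S=[0.4114]  K=[0.5381]  nu=[-2.3847]  x^+=[-0.2586]  P^+=[0.1022]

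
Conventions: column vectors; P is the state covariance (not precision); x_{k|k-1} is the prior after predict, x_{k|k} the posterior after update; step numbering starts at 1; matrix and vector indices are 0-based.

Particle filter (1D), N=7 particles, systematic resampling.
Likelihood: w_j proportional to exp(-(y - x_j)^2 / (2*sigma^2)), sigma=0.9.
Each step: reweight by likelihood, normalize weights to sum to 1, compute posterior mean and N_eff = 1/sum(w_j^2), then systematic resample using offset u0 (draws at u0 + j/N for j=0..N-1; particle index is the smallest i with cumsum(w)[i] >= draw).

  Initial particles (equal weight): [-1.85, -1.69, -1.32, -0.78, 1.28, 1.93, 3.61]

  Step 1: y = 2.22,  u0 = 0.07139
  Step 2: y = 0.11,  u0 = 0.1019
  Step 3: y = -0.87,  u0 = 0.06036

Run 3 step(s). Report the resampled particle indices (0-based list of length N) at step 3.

step 1: w=[0.0000, 0.0000, 0.0002, 0.0021, 0.3155, 0.5169, 0.1652]  mean=1.9957  Neff=2.5380  idx=[4, 4, 5, 5, 5, 5, 6]
step 2: w=[0.3119, 0.3119, 0.0940, 0.0940, 0.0940, 0.0940, 0.0004]  mean=1.5252  Neff=4.3505  idx=[0, 0, 1, 1, 2, 4, 5]
step 3: w=[0.2267, 0.2267, 0.2267, 0.2267, 0.0311, 0.0311, 0.0311]  mean=1.3407  Neff=4.7980  idx=[0, 0, 1, 2, 2, 3, 4]

resampled_idx = [0, 0, 1, 2, 2, 3, 4]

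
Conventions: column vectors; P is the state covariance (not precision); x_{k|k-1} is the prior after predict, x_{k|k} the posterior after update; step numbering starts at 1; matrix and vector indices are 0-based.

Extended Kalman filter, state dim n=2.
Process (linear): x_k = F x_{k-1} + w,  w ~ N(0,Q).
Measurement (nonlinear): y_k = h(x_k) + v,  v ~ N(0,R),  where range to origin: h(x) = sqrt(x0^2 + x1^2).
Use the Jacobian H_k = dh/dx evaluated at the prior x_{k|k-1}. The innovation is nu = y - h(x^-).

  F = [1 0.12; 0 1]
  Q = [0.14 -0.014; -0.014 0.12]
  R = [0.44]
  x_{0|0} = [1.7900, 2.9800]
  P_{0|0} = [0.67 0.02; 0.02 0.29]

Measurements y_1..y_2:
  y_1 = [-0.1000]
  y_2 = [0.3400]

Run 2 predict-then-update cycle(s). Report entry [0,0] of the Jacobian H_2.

H_jac[0,0] = 0.2707

step 1: x^-=[2.1476, 2.9800]  P^-=[0.8190 0.0408; 0.0408 0.4100]  H_jac=[0.5847 0.8113]  S=[1.0285]  K=[0.4977; 0.3466]  nu=[-3.7732]  x^+=[0.2695, 1.6722]  P^+=[0.5642 -0.1366; -0.1366 0.2864]
step 2: x^-=[0.4702, 1.6722]  P^-=[0.6755 -0.1163; -0.1163 0.4064]  H_jac=[0.2707 0.9627]  S=[0.8056]  K=[0.0880; 0.4466]  nu=[-1.3971]  x^+=[0.3472, 1.0482]  P^+=[0.6693 -0.1479; -0.1479 0.2457]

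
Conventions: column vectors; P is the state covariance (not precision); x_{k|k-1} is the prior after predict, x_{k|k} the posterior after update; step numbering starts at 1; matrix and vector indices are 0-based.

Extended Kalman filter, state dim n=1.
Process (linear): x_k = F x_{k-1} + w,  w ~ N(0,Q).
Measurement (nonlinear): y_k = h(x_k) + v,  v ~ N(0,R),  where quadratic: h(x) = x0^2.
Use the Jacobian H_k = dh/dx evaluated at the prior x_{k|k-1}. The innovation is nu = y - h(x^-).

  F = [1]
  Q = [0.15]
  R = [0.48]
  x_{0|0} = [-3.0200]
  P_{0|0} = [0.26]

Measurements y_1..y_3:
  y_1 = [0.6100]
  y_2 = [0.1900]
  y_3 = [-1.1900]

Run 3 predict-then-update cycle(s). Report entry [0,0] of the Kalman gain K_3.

step 1: x^-=[-3.0200]  P^-=[0.4100]  H_jac=[-6.0400]  S=[15.4375]  K=[-0.1604]  nu=[-8.5104]  x^+=[-1.6548]  P^+=[0.0127]
step 2: x^-=[-1.6548]  P^-=[0.1627]  H_jac=[-3.3096]  S=[2.2627]  K=[-0.2381]  nu=[-2.5484]  x^+=[-1.0482]  P^+=[0.0345]
step 3: x^-=[-1.0482]  P^-=[0.1845]  H_jac=[-2.0963]  S=[1.2909]  K=[-0.2997]  nu=[-2.2886]  x^+=[-0.3624]  P^+=[0.0686]

K[0,0] = -0.2997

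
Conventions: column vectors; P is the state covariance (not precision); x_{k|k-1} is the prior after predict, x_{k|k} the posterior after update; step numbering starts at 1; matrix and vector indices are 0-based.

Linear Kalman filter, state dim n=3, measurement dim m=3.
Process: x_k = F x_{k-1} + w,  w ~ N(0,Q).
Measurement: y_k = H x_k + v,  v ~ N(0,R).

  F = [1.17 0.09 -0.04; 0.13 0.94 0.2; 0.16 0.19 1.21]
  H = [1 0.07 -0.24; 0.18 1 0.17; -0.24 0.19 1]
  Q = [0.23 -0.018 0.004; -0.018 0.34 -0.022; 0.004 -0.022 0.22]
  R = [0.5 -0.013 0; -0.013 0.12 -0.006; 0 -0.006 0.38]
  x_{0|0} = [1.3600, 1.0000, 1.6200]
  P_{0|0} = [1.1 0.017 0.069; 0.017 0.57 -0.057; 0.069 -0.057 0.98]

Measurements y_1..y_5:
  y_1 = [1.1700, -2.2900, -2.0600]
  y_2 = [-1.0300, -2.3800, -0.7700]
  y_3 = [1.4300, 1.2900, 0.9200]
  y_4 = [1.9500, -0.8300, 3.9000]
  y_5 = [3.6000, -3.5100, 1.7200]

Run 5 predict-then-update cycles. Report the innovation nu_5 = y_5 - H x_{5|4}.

step 1: x^-=[1.6164, 1.4408, 2.3678]  P^-=[1.7395 0.2255 0.2677; 0.2255 0.8878 0.2889; 0.2677 0.2889 1.7051]  S=[2.2354 0.4891 -0.4856; 0.4891 1.3092 0.6665; -0.4856 0.6665 2.1780]  K=[0.7454 0.1280 0.0779; -0.1049 0.8332 -0.0931; 0.1106 0.0340 0.7928]  nu=[0.0210, -4.4243, -4.3136]  x^+=[0.7294, -1.8460, -1.2001]  P^+=[0.4126 -0.0938 0.1457; -0.0938 0.1338 -0.0883; 0.1457 -0.0883 0.3528]
step 2: x^-=[0.7353, -1.8805, -1.6862]  P^-=[0.7636 -0.0160 0.2406; -0.0160 0.4308 0.0032; 0.2406 0.0032 0.7620]  S=[1.1918 0.1371 -0.1087; 0.1371 0.6076 0.2125; -0.1087 0.2125 1.0888]  K=[0.5875 0.1038 0.0882; -0.0815 0.7489 -0.0727; 0.1034 0.0391 0.6501]  nu=[-2.0383, -0.3452, 1.4499]  x^+=[-0.3701, -2.0782, -0.9678]  P^+=[0.3280 -0.0762 0.1261; -0.0762 0.1174 -0.0727; 0.1261 -0.0727 0.2909]
step 3: x^-=[-0.5813, -2.1952, -1.6251]  P^-=[0.6531 -0.0149 0.2056; -0.0149 0.4216 0.0013; 0.2056 0.0013 0.6693]  S=[1.0928 0.1174 -0.0968; 0.1174 0.5897 0.1927; -0.0968 0.1927 1.0053]  K=[0.5480 0.0981 0.0798; -0.0730 0.7466 -0.0656; 0.0921 0.0374 0.6186]  nu=[1.7749, 3.8661, 2.8226]  x^+=[0.9960, 0.3766, 0.4291]  P^+=[0.3056 -0.0706 0.1165; -0.0706 0.1153 -0.0683; 0.1165 -0.0683 0.2758]
step 4: x^-=[1.1821, 0.5693, 0.7502]  P^-=[0.6245 -0.0145 0.1904; -0.0145 0.4212 0.0011; 0.1904 0.0011 0.6452]  S=[1.0702 0.1118 -0.1002; 0.1118 0.5869 0.1874; -0.1002 0.1874 0.9867]  K=[0.5368 0.0959 0.0746; -0.0702 0.7471 -0.0632; 0.0866 0.0360 0.6097]  nu=[0.9081, -1.7396, 3.3253]  x^+=[1.7507, -1.0044, 2.7938]  P^+=[0.2990 -0.0689 0.1126; -0.0689 0.1147 -0.0668; 0.1126 -0.0668 0.2712]
step 5: x^-=[1.8462, -0.1578, 3.4697]  P^-=[0.6161 -0.0145 0.1844; -0.0145 0.4211 0.0010; 0.1844 0.0010 0.6376]  S=[1.0643 0.1099 -0.1027; 0.1099 0.5860 0.1855; -0.1027 0.1855 0.9814]  K=[0.5335 0.0952 0.0723; -0.0693 0.7473 -0.0624; 0.0845 0.0354 0.6069]  nu=[2.5976, -4.2744, -1.2767]  x^+=[2.7329, -3.4525, 2.7630]  P^+=[0.2970 -0.0683 0.1112; -0.0683 0.1145 -0.0663; 0.1112 -0.0663 0.2697]

innov = [2.5976, -4.2744, -1.2767]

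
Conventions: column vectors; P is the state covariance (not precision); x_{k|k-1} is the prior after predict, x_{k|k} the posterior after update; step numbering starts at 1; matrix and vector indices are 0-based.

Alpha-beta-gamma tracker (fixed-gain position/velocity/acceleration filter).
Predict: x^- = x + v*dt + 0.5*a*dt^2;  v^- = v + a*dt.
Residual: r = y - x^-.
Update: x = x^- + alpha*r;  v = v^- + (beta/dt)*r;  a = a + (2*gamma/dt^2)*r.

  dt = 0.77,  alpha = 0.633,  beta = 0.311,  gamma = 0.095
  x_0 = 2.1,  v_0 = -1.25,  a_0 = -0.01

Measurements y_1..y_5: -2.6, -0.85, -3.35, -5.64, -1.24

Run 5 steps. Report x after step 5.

x_post = -3.6006

step 1: x_pred=1.1345  r=-3.7345  x^+=-1.2294  v^+=-2.7661  a^+=-1.2068
step 2: x_pred=-3.7170  r=2.8670  x^+=-1.9022  v^+=-2.5373  a^+=-0.2880
step 3: x_pred=-3.9413  r=0.5913  x^+=-3.5670  v^+=-2.5202  a^+=-0.0985
step 4: x_pred=-5.5368  r=-0.1032  x^+=-5.6021  v^+=-2.6378  a^+=-0.1316
step 5: x_pred=-7.6722  r=6.4322  x^+=-3.6006  v^+=-0.1411  a^+=1.9297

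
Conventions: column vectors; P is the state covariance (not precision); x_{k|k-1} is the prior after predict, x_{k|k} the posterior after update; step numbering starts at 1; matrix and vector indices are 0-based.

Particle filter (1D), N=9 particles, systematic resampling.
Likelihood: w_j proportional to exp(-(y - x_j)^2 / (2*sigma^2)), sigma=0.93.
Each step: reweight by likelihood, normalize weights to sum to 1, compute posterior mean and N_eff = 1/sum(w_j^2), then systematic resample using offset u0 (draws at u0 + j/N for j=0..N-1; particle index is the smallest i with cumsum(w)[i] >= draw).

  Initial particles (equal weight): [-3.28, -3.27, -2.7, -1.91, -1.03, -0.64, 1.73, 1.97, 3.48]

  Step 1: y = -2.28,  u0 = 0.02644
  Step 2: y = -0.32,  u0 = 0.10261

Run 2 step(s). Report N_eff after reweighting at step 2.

N_eff = 3.2721

step 1: w=[0.1570, 0.1589, 0.2528, 0.2587, 0.1134, 0.0591, 0.0000, 0.0000, 0.0000]  mean=-2.3659  Neff=5.0739  idx=[0, 0, 1, 2, 2, 3, 3, 3, 4]
step 2: w=[0.0041, 0.0041, 0.0042, 0.0246, 0.0246, 0.1508, 0.1508, 0.1508, 0.4859]  mean=-1.5383  Neff=3.2721  idx=[5, 6, 6, 7, 8, 8, 8, 8, 8]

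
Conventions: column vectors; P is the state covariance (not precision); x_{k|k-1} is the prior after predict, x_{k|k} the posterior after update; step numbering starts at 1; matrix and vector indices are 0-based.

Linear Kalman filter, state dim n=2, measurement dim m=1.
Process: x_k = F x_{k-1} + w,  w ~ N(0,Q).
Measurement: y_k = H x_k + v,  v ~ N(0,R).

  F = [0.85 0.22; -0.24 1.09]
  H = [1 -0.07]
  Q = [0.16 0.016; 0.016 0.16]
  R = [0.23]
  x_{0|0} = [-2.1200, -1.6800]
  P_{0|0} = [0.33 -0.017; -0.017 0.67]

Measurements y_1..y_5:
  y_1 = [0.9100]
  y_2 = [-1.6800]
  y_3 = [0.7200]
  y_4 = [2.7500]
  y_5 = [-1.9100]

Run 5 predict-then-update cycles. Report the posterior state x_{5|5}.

step 1: x^-=[-2.1716, -1.3224]  P^-=[0.4245 0.0945; 0.0945 0.9839]  S=[0.6461]  K=[0.6468; 0.0397]  nu=[2.9890]  x^+=[-0.2383, -1.2039]  P^+=[0.1542 0.0779; 0.0779 0.9829]
step 2: x^-=[-0.4674, -1.2550]  P^-=[0.3481 0.2883; 0.2883 1.2959]  S=[0.5441]  K=[0.6027; 0.3632]  nu=[-1.3004]  x^+=[-1.2512, -1.7273]  P^+=[0.1505 0.1692; 0.1692 1.2241]
step 3: x^-=[-1.4436, -1.5825]  P^-=[0.3913 0.4267; 0.4267 1.5345]  S=[0.5690]  K=[0.6351; 0.5611]  nu=[2.0528]  x^+=[-0.1399, -0.4307]  P^+=[0.1617 0.2239; 0.2239 1.3554]
step 4: x^-=[-0.2136, -0.4359]  P^-=[0.4262 0.5037; 0.5037 1.6625]  S=[0.5938]  K=[0.6583; 0.6522]  nu=[2.9331]  x^+=[1.7174, 1.4771]  P^+=[0.1688 0.2487; 0.2487 1.4099]
step 5: x^-=[1.7847, 1.1979]  P^-=[0.4432 0.5369; 0.5369 1.7147]  S=[0.6065]  K=[0.6689; 0.6874]  nu=[-3.6109]  x^+=[-0.6305, -1.2844]  P^+=[0.1719 0.2581; 0.2581 1.4281]

x_post = [-0.6305, -1.2844]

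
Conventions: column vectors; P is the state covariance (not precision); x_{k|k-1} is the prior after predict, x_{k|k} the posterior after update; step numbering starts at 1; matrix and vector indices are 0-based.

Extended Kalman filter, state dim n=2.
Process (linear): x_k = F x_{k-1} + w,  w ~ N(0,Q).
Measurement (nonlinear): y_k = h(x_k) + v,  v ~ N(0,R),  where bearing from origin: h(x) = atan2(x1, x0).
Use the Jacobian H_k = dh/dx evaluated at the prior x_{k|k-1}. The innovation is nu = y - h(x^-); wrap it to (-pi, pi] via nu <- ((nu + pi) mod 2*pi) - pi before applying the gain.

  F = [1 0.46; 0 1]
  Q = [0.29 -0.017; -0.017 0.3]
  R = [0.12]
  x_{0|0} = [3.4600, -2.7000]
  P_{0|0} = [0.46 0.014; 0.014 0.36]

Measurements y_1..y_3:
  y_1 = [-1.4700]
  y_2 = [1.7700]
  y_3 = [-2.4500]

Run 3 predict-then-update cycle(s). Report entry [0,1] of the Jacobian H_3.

H_jac[0,1] = -0.1105

step 1: x^-=[2.2180, -2.7000]  P^-=[0.8391 0.1626; 0.1626 0.6600]  H_jac=[0.2211 0.1817]  S=[0.1959]  K=[1.0981; 0.7957]  nu=[-0.5869]  x^+=[1.5735, -3.1670]  P^+=[0.6029 -0.0085; -0.0085 0.5360]
step 2: x^-=[0.1167, -3.1670]  P^-=[0.9984 0.2210; 0.2210 0.8360]  H_jac=[0.3153 0.0116]  S=[0.2210]  K=[1.4362; 0.3593]  nu=[-2.9792]  x^+=[-4.1619, -4.2374]  P^+=[0.5426 0.1070; 0.1070 0.8075]
step 3: x^-=[-6.1111, -4.2374]  P^-=[1.1019 0.4614; 0.4614 1.1075]  H_jac=[0.0766 -0.1105]  S=[0.1322]  K=[0.2530; -0.6584]  nu=[0.0853]  x^+=[-6.0895, -4.2936]  P^+=[1.0934 0.4834; 0.4834 1.0502]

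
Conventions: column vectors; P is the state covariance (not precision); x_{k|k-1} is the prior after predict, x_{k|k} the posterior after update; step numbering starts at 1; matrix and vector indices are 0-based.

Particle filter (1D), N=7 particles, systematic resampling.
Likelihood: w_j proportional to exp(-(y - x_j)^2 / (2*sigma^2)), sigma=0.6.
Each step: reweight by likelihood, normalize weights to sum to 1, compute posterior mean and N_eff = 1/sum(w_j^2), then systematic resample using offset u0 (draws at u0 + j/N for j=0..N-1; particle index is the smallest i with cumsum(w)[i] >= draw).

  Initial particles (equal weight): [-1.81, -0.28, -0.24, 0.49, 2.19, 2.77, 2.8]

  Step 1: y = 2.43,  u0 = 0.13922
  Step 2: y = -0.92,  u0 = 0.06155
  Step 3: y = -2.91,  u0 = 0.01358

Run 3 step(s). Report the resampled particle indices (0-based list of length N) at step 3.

resampled_idx = [0, 1, 2, 3, 4, 5, 6]

step 1: w=[0.0000, 0.0000, 0.0000, 0.0021, 0.3541, 0.3267, 0.3172]  mean=2.5694  Neff=3.0059  idx=[4, 4, 5, 5, 6, 6, 6]
step 2: w=[0.4956, 0.4956, 0.0021, 0.0021, 0.0015, 0.0015, 0.0015]  mean=2.1952  Neff=2.0352  idx=[0, 0, 0, 0, 1, 1, 1]
step 3: w=[0.1429, 0.1429, 0.1429, 0.1429, 0.1429, 0.1429, 0.1429]  mean=2.1900  Neff=7.0000  idx=[0, 1, 2, 3, 4, 5, 6]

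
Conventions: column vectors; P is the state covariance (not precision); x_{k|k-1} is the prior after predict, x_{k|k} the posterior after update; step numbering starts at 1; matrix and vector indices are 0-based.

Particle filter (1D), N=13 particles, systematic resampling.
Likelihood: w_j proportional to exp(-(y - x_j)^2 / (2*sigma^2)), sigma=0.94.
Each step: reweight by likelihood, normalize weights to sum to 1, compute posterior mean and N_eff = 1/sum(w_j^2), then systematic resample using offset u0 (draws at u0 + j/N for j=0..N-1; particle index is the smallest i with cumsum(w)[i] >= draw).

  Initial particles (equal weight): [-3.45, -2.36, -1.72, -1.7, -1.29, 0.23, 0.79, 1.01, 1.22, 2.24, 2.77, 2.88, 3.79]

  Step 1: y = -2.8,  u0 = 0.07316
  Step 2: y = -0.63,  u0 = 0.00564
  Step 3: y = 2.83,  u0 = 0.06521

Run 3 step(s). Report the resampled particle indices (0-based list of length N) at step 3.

step 1: w=[0.2636, 0.3001, 0.1731, 0.1688, 0.0922, 0.0019, 0.0002, 0.0001, 0.0000, 0.0000, 0.0000, 0.0000, 0.0000]  mean=-2.3206  Neff=4.4147  idx=[0, 0, 0, 1, 1, 1, 1, 2, 2, 3, 3, 4, 4]
step 2: w=[0.0025, 0.0025, 0.0025, 0.0418, 0.0418, 0.0418, 0.0418, 0.1160, 0.1160, 0.1189, 0.1189, 0.1777, 0.1777]  mean=-1.6826  Neff=7.9778  idx=[2, 4, 6, 7, 8, 8, 9, 10, 10, 11, 11, 12, 12]
step 3: w=[0.0000, 0.0007, 0.0007, 0.0254, 0.0254, 0.0254, 0.0282, 0.0282, 0.0282, 0.2095, 0.2095, 0.2095, 0.2095]  mean=-1.3590  Neff=5.5615  idx=[5, 8, 9, 9, 10, 10, 10, 11, 11, 11, 12, 12, 12]

resampled_idx = [5, 8, 9, 9, 10, 10, 10, 11, 11, 11, 12, 12, 12]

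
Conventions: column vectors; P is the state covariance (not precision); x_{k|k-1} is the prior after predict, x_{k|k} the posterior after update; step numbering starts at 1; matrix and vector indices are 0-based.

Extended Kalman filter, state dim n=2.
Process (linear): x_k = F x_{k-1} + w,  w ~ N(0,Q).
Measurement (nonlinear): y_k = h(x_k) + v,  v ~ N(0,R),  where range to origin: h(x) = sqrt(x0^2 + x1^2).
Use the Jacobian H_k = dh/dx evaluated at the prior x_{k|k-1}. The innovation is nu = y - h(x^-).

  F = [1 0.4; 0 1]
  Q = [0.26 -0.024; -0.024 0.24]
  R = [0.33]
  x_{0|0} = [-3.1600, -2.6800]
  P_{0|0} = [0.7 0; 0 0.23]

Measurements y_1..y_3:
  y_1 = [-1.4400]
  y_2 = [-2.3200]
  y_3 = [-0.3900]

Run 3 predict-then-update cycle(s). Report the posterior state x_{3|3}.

x_post = [-0.1816, 0.3283]

step 1: x^-=[-4.2320, -2.6800]  P^-=[0.9968 0.0680; 0.0680 0.4700]  H_jac=[-0.8448 -0.5350]  S=[1.2375]  K=[-0.7099; -0.2496]  nu=[-6.4492]  x^+=[0.3465, -1.0701]  P^+=[0.3731 -0.1513; -0.1513 0.3929]
step 2: x^-=[-0.0816, -1.0701]  P^-=[0.5749 -0.0181; -0.0181 0.6329]  H_jac=[-0.0760 -0.9971]  S=[0.9598]  K=[-0.0267; -0.6560]  nu=[-3.3932]  x^+=[0.0090, 1.1560]  P^+=[0.5743 -0.0349; -0.0349 0.2198]
step 3: x^-=[0.4714, 1.1560]  P^-=[0.8415 0.0290; 0.0290 0.4598]  H_jac=[0.3776 0.9260]  S=[0.8645]  K=[0.3986; 0.5052]  nu=[-1.6384]  x^+=[-0.1816, 0.3283]  P^+=[0.7041 -0.1451; -0.1451 0.2392]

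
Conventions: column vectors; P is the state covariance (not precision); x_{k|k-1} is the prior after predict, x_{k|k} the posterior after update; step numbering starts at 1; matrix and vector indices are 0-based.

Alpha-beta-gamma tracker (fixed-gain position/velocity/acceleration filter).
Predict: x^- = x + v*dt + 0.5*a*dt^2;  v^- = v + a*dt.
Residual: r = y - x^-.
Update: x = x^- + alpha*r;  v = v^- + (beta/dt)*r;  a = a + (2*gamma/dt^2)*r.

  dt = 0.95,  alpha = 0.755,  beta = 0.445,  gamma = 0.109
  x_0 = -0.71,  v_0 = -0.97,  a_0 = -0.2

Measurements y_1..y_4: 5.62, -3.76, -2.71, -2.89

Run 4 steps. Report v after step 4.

v_post = -1.9216

step 1: x_pred=-1.7217  r=7.3418  x^+=3.8213  v^+=2.2790  a^+=1.5734
step 2: x_pred=6.6964  r=-10.4564  x^+=-1.1982  v^+=-1.1242  a^+=-0.9523
step 3: x_pred=-2.6959  r=-0.0141  x^+=-2.7066  v^+=-2.0355  a^+=-0.9557
step 4: x_pred=-5.0716  r=2.1816  x^+=-3.4245  v^+=-1.9216  a^+=-0.4288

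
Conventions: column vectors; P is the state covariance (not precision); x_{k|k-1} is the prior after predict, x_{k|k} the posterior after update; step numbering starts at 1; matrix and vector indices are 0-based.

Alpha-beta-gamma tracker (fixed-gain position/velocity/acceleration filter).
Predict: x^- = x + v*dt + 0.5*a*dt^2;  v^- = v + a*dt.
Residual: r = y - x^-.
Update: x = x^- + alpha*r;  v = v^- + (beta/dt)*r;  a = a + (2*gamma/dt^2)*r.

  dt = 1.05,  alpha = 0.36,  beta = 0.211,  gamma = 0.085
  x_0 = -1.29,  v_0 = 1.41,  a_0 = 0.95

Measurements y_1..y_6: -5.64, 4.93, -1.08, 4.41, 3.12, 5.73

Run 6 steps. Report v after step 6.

v_post = 0.6077

step 1: x_pred=0.7142  r=-6.3542  x^+=-1.5733  v^+=1.1306  a^+=-0.0298
step 2: x_pred=-0.4026  r=5.3326  x^+=1.5171  v^+=2.1709  a^+=0.7925
step 3: x_pred=4.2335  r=-5.3135  x^+=2.3206  v^+=1.9353  a^+=-0.0268
step 4: x_pred=4.3379  r=0.0721  x^+=4.3638  v^+=1.9216  a^+=-0.0157
step 5: x_pred=6.3729  r=-3.2529  x^+=5.2018  v^+=1.2514  a^+=-0.5173
step 6: x_pred=6.2307  r=-0.5007  x^+=6.0504  v^+=0.6077  a^+=-0.5945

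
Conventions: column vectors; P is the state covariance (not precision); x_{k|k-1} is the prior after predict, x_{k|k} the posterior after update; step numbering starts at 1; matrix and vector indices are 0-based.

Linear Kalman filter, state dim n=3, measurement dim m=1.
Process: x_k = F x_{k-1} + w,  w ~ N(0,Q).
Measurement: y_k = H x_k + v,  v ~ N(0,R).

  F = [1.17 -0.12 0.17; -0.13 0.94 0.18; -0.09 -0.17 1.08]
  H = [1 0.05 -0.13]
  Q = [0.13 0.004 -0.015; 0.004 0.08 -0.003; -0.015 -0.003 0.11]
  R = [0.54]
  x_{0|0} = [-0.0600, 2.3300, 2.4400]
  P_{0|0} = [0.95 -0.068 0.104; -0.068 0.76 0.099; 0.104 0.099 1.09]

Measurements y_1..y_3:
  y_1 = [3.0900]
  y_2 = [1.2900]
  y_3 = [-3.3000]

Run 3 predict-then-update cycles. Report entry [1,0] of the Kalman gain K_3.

K[1,0] = -0.0645

step 1: x^-=[0.0650, 2.6372, 2.2445]  P^-=[1.5293 -0.2354 0.2275; -0.2354 0.8482 0.1840; 0.2275 0.1840 1.3524]  S=[2.0092]  K=[0.7406; -0.1080; 0.0303]  nu=[3.1849]  x^+=[2.4237, 2.2933, 2.3410]  P^+=[0.4274 -0.0748 0.1824; -0.0748 0.8247 0.1906; 0.1824 0.1906 1.3505]
step 2: x^-=[2.9585, 2.2620, 1.9203]  P^-=[0.8517 -0.1354 0.4163; -0.1354 0.9339 0.2965; 0.4163 0.2965 1.6048]  S=[1.2955]  K=[0.6104; -0.0982; 0.1718]  nu=[-1.5319]  x^+=[2.0234, 2.4125, 1.6572]  P^+=[0.3690 -0.0577 0.2805; -0.0577 0.9215 0.3184; 0.2805 0.3184 1.5666]
step 3: x^-=[2.3596, 2.3030, 1.1975]  P^-=[0.8084 -0.0756 0.5631; -0.0756 1.0599 0.4318; 0.5631 0.4318 1.7937]  S=[1.2218]  K=[0.5987; -0.0645; 0.2877]  nu=[-5.6190]  x^+=[-1.0043, 2.6652, -0.4191]  P^+=[0.3705 -0.0285 0.3527; -0.0285 1.0548 0.4544; 0.3527 0.4544 1.6926]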